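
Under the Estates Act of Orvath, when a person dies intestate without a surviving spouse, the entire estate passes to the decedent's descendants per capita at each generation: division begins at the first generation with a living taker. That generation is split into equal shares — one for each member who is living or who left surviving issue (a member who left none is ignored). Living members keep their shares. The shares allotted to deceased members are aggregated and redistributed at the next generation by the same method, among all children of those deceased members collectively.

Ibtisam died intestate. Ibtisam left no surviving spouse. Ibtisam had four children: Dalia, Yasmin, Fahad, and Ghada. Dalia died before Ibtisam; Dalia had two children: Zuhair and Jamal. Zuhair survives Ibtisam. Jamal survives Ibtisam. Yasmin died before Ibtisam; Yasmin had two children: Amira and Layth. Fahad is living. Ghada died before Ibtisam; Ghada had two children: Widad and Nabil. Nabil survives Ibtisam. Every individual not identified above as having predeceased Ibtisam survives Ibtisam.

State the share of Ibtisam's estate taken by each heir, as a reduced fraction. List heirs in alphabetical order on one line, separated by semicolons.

There is no surviving spouse, so the entire estate passes to Ibtisam's descendants per capita at each generation.
At generation 1 (Dalia, Yasmin, Fahad, Ghada) there are 4 shares of (1)/4 = 1/4 each.
Living: Fahad — each takes 1/4.
Deceased: Dalia, Yasmin, and Ghada. Their combined 3/4 is pooled and carried to generation 2.
At generation 2 (Zuhair, Jamal, Amira, Layth, Widad, Nabil) there are 6 shares of (3/4)/6 = 1/8 each.
Living: Zuhair, Jamal, Amira, Layth, Widad, and Nabil — each takes 1/8.

Amira 1/8; Fahad 1/4; Jamal 1/8; Layth 1/8; Nabil 1/8; Widad 1/8; Zuhair 1/8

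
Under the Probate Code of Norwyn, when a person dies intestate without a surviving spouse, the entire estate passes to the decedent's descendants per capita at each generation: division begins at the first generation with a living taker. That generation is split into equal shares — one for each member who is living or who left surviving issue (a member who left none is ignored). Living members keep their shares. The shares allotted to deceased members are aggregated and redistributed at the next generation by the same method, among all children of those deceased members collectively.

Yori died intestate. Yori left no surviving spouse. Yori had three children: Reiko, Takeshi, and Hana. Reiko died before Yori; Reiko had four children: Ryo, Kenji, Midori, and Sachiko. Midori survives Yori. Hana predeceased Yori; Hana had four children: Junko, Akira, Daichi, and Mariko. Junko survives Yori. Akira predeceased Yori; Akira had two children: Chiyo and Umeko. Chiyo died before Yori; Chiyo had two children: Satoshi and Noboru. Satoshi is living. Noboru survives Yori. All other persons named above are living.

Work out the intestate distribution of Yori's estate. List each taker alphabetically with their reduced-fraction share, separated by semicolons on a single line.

Daichi 1/12; Junko 1/12; Kenji 1/12; Mariko 1/12; Midori 1/12; Noboru 1/48; Ryo 1/12; Sachiko 1/12; Satoshi 1/48; Takeshi 1/3; Umeko 1/24

There is no surviving spouse, so the entire estate passes to Yori's descendants per capita at each generation.
At generation 1 (Reiko, Takeshi, Hana) there are 3 shares of (1)/3 = 1/3 each.
Living: Takeshi — each takes 1/3.
Deceased: Reiko and Hana. Their combined 2/3 is pooled and carried to generation 2.
At generation 2 (Ryo, Kenji, Midori, Sachiko, Junko, Akira, Daichi, Mariko) there are 8 shares of (2/3)/8 = 1/12 each.
Living: Ryo, Kenji, Midori, Sachiko, Junko, Daichi, and Mariko — each takes 1/12.
Deceased: Akira. That 1/12 share is carried to generation 3.
At generation 3 (Chiyo, Umeko) there are 2 shares of (1/12)/2 = 1/24 each.
Living: Umeko — each takes 1/24.
Deceased: Chiyo. That 1/24 share is carried to generation 4.
At generation 4 (Satoshi, Noboru) there are 2 shares of (1/24)/2 = 1/48 each.
Living: Satoshi and Noboru — each takes 1/48.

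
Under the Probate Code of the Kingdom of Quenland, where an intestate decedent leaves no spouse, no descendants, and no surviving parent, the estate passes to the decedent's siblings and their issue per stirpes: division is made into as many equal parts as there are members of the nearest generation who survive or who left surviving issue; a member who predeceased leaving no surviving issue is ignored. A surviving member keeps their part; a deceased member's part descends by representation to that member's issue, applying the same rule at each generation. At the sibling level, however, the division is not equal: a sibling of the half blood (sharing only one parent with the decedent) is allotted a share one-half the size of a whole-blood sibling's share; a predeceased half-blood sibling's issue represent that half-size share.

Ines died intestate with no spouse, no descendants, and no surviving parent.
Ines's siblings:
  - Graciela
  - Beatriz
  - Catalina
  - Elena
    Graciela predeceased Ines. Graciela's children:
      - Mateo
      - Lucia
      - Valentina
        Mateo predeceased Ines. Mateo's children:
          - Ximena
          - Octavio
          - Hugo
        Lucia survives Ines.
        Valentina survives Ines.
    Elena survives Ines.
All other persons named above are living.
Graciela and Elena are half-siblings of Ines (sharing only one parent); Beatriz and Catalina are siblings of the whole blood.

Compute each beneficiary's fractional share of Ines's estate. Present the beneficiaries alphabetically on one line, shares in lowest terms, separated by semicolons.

Beatriz 1/3; Catalina 1/3; Elena 1/6; Hugo 1/54; Lucia 1/18; Octavio 1/54; Valentina 1/18; Ximena 1/54

No spouse, descendants, or parent survives, so the estate passes to Ines's siblings per stirpes.
Half-blood siblings count for one-half the weight of whole-blood siblings at the initial division.
Dividing 1 in proportion to weights (total weight 3): Graciela (weight 1/2) → 1/6; Beatriz (weight 1) → 1/3; Catalina (weight 1) → 1/3; Elena (weight 1/2) → 1/6.
Graciela predeceased; the 1/6 allotted to Graciela's branch passes to Graciela's issue by representation.
The 1/6 is divided into 3 equal shares of 1/18 among Mateo, Lucia, Valentina.
Mateo predeceased; the 1/18 allotted to Mateo's branch passes to Mateo's issue by representation.
The 1/18 is divided into 3 equal shares of 1/54 among Ximena, Octavio, Hugo.
Ximena is living and takes 1/54.
Octavio is living and takes 1/54.
Hugo is living and takes 1/54.
Lucia is living and takes 1/18.
Valentina is living and takes 1/18.
Beatriz is living and takes 1/3.
Catalina is living and takes 1/3.
Elena is living and takes 1/6.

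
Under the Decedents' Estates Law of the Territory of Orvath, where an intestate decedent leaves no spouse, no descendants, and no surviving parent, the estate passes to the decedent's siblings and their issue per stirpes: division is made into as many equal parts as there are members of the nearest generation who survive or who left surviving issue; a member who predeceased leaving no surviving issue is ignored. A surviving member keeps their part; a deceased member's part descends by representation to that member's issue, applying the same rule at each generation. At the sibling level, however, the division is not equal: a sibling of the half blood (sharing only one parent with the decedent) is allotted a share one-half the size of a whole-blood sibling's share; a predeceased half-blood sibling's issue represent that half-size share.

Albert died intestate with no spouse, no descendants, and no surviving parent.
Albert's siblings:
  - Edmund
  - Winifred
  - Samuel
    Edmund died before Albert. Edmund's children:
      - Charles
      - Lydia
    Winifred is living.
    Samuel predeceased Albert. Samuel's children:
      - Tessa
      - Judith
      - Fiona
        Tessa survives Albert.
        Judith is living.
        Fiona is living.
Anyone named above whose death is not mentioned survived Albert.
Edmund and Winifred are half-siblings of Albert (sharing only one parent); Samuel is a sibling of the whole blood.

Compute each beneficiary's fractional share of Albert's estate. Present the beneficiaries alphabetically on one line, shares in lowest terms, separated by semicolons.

Charles 1/8; Fiona 1/6; Judith 1/6; Lydia 1/8; Tessa 1/6; Winifred 1/4

No spouse, descendants, or parent survives, so the estate passes to Albert's siblings per stirpes.
Half-blood siblings count for one-half the weight of whole-blood siblings at the initial division.
Dividing 1 in proportion to weights (total weight 2): Edmund (weight 1/2) → 1/4; Winifred (weight 1/2) → 1/4; Samuel (weight 1) → 1/2.
Edmund predeceased; the 1/4 allotted to Edmund's branch passes to Edmund's issue by representation.
The 1/4 is divided into 2 equal shares of 1/8 among Charles, Lydia.
Charles is living and takes 1/8.
Lydia is living and takes 1/8.
Winifred is living and takes 1/4.
Samuel predeceased; the 1/2 allotted to Samuel's branch passes to Samuel's issue by representation.
The 1/2 is divided into 3 equal shares of 1/6 among Tessa, Judith, Fiona.
Tessa is living and takes 1/6.
Judith is living and takes 1/6.
Fiona is living and takes 1/6.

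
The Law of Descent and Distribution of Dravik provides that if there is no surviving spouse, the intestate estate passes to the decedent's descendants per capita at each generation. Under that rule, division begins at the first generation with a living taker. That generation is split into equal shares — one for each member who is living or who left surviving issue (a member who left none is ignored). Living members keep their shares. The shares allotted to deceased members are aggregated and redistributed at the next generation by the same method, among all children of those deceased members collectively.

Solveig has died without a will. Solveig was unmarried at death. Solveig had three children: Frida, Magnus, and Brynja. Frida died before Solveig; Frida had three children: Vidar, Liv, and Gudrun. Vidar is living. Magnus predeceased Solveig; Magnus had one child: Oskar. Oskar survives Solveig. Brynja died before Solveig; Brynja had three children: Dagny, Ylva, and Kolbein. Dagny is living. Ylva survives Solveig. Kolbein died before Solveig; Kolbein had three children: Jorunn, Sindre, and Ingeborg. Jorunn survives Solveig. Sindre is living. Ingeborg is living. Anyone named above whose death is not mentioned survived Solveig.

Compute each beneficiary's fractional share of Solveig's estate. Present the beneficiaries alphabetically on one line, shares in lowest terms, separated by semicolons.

There is no surviving spouse, so the entire estate passes to Solveig's descendants per capita at each generation.
No one at generation 1 (Frida, Magnus, Brynja) is living; moving to the next generation.
At generation 2 (Vidar, Liv, Gudrun, Oskar, Dagny, Ylva, Kolbein) there are 7 shares of (1)/7 = 1/7 each.
Living: Vidar, Liv, Gudrun, Oskar, Dagny, and Ylva — each takes 1/7.
Deceased: Kolbein. That 1/7 share is carried to generation 3.
At generation 3 (Jorunn, Sindre, Ingeborg) there are 3 shares of (1/7)/3 = 1/21 each.
Living: Jorunn, Sindre, and Ingeborg — each takes 1/21.

Dagny 1/7; Gudrun 1/7; Ingeborg 1/21; Jorunn 1/21; Liv 1/7; Oskar 1/7; Sindre 1/21; Vidar 1/7; Ylva 1/7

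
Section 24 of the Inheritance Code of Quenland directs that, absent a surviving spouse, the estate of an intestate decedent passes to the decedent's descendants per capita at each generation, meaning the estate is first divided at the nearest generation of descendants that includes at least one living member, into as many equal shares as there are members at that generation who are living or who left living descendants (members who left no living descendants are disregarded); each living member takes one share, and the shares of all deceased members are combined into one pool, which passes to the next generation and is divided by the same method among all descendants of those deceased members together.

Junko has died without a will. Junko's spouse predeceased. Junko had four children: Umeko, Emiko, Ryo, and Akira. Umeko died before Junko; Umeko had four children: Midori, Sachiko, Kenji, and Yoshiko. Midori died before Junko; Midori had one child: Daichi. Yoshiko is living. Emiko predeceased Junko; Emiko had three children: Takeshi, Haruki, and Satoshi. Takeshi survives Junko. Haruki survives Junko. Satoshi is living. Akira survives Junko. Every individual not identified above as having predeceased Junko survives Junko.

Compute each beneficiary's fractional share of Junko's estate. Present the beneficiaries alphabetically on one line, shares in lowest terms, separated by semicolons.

There is no surviving spouse, so the entire estate passes to Junko's descendants per capita at each generation.
At generation 1 (Umeko, Emiko, Ryo, Akira) there are 4 shares of (1)/4 = 1/4 each.
Living: Ryo and Akira — each takes 1/4.
Deceased: Umeko and Emiko. Their combined 1/2 is pooled and carried to generation 2.
At generation 2 (Midori, Sachiko, Kenji, Yoshiko, Takeshi, Haruki, Satoshi) there are 7 shares of (1/2)/7 = 1/14 each.
Living: Sachiko, Kenji, Yoshiko, Takeshi, Haruki, and Satoshi — each takes 1/14.
Deceased: Midori. That 1/14 share is carried to generation 3.
At generation 3 (Daichi) there are 1 shares of (1/14)/1 = 1/14 each.
Living: Daichi — each takes 1/14.

Akira 1/4; Daichi 1/14; Haruki 1/14; Kenji 1/14; Ryo 1/4; Sachiko 1/14; Satoshi 1/14; Takeshi 1/14; Yoshiko 1/14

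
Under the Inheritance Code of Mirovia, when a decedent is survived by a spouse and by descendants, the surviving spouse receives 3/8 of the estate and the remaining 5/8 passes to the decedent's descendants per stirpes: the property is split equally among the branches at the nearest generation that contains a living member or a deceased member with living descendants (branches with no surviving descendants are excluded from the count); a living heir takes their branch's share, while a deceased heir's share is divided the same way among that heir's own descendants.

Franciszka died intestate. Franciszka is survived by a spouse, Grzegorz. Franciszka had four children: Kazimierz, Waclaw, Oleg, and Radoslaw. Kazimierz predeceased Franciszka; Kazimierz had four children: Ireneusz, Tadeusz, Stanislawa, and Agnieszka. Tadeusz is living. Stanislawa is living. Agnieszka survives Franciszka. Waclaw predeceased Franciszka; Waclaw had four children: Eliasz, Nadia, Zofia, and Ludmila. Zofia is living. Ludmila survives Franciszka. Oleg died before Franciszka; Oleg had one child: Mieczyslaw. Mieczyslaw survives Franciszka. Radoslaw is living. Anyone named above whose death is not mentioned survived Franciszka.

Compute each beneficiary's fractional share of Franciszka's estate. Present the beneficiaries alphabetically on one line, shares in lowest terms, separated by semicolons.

Grzegorz, as surviving spouse, takes 3/8.
The remaining 5/8 passes to Franciszka's descendants per stirpes.
The 5/8 is divided into 4 equal shares of 5/32 among Kazimierz, Waclaw, Oleg, Radoslaw.
Kazimierz predeceased; the 5/32 allotted to Kazimierz's branch passes to Kazimierz's issue by representation.
The 5/32 is divided into 4 equal shares of 5/128 among Ireneusz, Tadeusz, Stanislawa, Agnieszka.
Ireneusz is living and takes 5/128.
Tadeusz is living and takes 5/128.
Stanislawa is living and takes 5/128.
Agnieszka is living and takes 5/128.
Waclaw predeceased; the 5/32 allotted to Waclaw's branch passes to Waclaw's issue by representation.
The 5/32 is divided into 4 equal shares of 5/128 among Eliasz, Nadia, Zofia, Ludmila.
Eliasz is living and takes 5/128.
Nadia is living and takes 5/128.
Zofia is living and takes 5/128.
Ludmila is living and takes 5/128.
Oleg predeceased; the 5/32 allotted to Oleg's branch passes to Oleg's issue by representation.
Mieczyslaw is the sole taker at this level and receives the full 5/32.
Radoslaw is living and takes 5/32.

Agnieszka 5/128; Eliasz 5/128; Grzegorz 3/8; Ireneusz 5/128; Ludmila 5/128; Mieczyslaw 5/32; Nadia 5/128; Radoslaw 5/32; Stanislawa 5/128; Tadeusz 5/128; Zofia 5/128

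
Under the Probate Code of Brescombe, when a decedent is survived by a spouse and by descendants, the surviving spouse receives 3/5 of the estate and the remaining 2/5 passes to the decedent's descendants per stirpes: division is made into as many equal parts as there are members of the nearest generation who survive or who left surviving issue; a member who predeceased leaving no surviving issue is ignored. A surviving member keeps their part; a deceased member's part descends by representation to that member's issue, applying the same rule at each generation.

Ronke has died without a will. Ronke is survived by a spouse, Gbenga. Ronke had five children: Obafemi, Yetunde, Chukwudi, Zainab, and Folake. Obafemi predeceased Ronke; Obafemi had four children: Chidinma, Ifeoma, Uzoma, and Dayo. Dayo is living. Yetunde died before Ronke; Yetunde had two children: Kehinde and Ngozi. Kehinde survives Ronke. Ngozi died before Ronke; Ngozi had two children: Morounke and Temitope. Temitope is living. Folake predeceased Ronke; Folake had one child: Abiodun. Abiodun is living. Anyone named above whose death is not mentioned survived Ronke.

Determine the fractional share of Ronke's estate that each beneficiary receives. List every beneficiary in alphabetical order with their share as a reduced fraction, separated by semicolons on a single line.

Abiodun 2/25; Chidinma 1/50; Chukwudi 2/25; Dayo 1/50; Gbenga 3/5; Ifeoma 1/50; Kehinde 1/25; Morounke 1/50; Temitope 1/50; Uzoma 1/50; Zainab 2/25

Gbenga, as surviving spouse, takes 3/5.
The remaining 2/5 passes to Ronke's descendants per stirpes.
The 2/5 is divided into 5 equal shares of 2/25 among Obafemi, Yetunde, Chukwudi, Zainab, Folake.
Obafemi predeceased; the 2/25 allotted to Obafemi's branch passes to Obafemi's issue by representation.
The 2/25 is divided into 4 equal shares of 1/50 among Chidinma, Ifeoma, Uzoma, Dayo.
Chidinma is living and takes 1/50.
Ifeoma is living and takes 1/50.
Uzoma is living and takes 1/50.
Dayo is living and takes 1/50.
Yetunde predeceased; the 2/25 allotted to Yetunde's branch passes to Yetunde's issue by representation.
The 2/25 is divided into 2 equal shares of 1/25 among Kehinde, Ngozi.
Kehinde is living and takes 1/25.
Ngozi predeceased; the 1/25 allotted to Ngozi's branch passes to Ngozi's issue by representation.
The 1/25 is divided into 2 equal shares of 1/50 among Morounke, Temitope.
Morounke is living and takes 1/50.
Temitope is living and takes 1/50.
Chukwudi is living and takes 2/25.
Zainab is living and takes 2/25.
Folake predeceased; the 2/25 allotted to Folake's branch passes to Folake's issue by representation.
Abiodun is the sole taker at this level and receives the full 2/25.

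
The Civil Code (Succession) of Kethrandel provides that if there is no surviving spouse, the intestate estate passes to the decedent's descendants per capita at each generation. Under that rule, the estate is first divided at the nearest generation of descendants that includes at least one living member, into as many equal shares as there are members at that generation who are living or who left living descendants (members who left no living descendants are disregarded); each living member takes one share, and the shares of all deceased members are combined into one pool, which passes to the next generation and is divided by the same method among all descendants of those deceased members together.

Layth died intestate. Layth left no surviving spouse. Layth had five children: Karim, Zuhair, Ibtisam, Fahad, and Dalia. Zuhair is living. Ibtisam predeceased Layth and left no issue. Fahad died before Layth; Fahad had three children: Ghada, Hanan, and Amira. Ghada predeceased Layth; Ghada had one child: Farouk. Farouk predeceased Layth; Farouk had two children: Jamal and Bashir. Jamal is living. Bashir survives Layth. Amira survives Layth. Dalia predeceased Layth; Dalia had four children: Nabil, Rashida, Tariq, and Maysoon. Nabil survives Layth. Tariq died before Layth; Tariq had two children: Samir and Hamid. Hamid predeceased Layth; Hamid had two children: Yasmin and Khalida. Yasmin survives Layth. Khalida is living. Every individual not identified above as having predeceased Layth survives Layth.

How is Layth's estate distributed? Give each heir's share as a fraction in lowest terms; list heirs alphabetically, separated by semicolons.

There is no surviving spouse, so the entire estate passes to Layth's descendants per capita at each generation.
At generation 1 (Karim, Zuhair, Fahad, Dalia) there are 4 shares of (1)/4 = 1/4 each.
Living: Karim and Zuhair — each takes 1/4.
Deceased: Fahad and Dalia. Their combined 1/2 is pooled and carried to generation 2.
At generation 2 (Ghada, Hanan, Amira, Nabil, Rashida, Tariq, Maysoon) there are 7 shares of (1/2)/7 = 1/14 each.
Living: Hanan, Amira, Nabil, Rashida, and Maysoon — each takes 1/14.
Deceased: Ghada and Tariq. Their combined 1/7 is pooled and carried to generation 3.
At generation 3 (Farouk, Samir, Hamid) there are 3 shares of (1/7)/3 = 1/21 each.
Living: Samir — each takes 1/21.
Deceased: Farouk and Hamid. Their combined 2/21 is pooled and carried to generation 4.
At generation 4 (Jamal, Bashir, Yasmin, Khalida) there are 4 shares of (2/21)/4 = 1/42 each.
Living: Jamal, Bashir, Yasmin, and Khalida — each takes 1/42.

Amira 1/14; Bashir 1/42; Hanan 1/14; Jamal 1/42; Karim 1/4; Khalida 1/42; Maysoon 1/14; Nabil 1/14; Rashida 1/14; Samir 1/21; Yasmin 1/42; Zuhair 1/4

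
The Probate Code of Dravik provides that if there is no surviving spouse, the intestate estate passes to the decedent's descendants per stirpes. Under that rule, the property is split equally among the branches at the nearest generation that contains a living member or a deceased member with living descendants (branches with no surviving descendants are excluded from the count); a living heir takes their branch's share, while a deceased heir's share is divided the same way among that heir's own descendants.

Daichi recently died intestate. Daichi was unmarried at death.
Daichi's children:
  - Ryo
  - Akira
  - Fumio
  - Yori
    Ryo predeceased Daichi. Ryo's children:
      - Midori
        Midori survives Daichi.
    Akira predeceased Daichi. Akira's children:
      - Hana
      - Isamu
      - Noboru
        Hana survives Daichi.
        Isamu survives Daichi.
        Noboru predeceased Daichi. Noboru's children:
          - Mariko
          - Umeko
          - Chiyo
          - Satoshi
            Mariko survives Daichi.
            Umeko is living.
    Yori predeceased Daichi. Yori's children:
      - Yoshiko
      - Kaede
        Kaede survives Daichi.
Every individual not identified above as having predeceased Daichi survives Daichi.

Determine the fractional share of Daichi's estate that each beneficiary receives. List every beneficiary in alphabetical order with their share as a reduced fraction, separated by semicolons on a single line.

There is no surviving spouse, so the entire estate passes to Daichi's descendants per stirpes.
The estate is divided into 4 equal shares of 1/4 among Ryo, Akira, Fumio, Yori.
Ryo predeceased; the 1/4 allotted to Ryo's branch passes to Ryo's issue by representation.
Midori is the sole taker at this level and receives the full 1/4.
Akira predeceased; the 1/4 allotted to Akira's branch passes to Akira's issue by representation.
The 1/4 is divided into 3 equal shares of 1/12 among Hana, Isamu, Noboru.
Hana is living and takes 1/12.
Isamu is living and takes 1/12.
Noboru predeceased; the 1/12 allotted to Noboru's branch passes to Noboru's issue by representation.
The 1/12 is divided into 4 equal shares of 1/48 among Mariko, Umeko, Chiyo, Satoshi.
Mariko is living and takes 1/48.
Umeko is living and takes 1/48.
Chiyo is living and takes 1/48.
Satoshi is living and takes 1/48.
Fumio is living and takes 1/4.
Yori predeceased; the 1/4 allotted to Yori's branch passes to Yori's issue by representation.
The 1/4 is divided into 2 equal shares of 1/8 among Yoshiko, Kaede.
Yoshiko is living and takes 1/8.
Kaede is living and takes 1/8.

Chiyo 1/48; Fumio 1/4; Hana 1/12; Isamu 1/12; Kaede 1/8; Mariko 1/48; Midori 1/4; Satoshi 1/48; Umeko 1/48; Yoshiko 1/8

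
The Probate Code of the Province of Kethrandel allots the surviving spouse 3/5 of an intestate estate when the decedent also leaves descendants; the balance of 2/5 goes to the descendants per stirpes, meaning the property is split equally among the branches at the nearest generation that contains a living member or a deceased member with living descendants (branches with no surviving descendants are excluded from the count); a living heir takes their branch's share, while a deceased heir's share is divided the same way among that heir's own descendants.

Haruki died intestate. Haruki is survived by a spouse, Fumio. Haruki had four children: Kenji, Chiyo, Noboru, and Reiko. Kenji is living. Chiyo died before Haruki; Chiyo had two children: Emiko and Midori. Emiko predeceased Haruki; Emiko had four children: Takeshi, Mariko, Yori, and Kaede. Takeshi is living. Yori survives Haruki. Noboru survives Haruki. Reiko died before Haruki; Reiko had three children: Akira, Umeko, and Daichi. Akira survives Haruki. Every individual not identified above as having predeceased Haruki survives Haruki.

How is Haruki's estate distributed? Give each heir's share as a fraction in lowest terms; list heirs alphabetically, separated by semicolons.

Akira 1/30; Daichi 1/30; Fumio 3/5; Kaede 1/80; Kenji 1/10; Mariko 1/80; Midori 1/20; Noboru 1/10; Takeshi 1/80; Umeko 1/30; Yori 1/80

Fumio, as surviving spouse, takes 3/5.
The remaining 2/5 passes to Haruki's descendants per stirpes.
The 2/5 is divided into 4 equal shares of 1/10 among Kenji, Chiyo, Noboru, Reiko.
Kenji is living and takes 1/10.
Chiyo predeceased; the 1/10 allotted to Chiyo's branch passes to Chiyo's issue by representation.
The 1/10 is divided into 2 equal shares of 1/20 among Emiko, Midori.
Emiko predeceased; the 1/20 allotted to Emiko's branch passes to Emiko's issue by representation.
The 1/20 is divided into 4 equal shares of 1/80 among Takeshi, Mariko, Yori, Kaede.
Takeshi is living and takes 1/80.
Mariko is living and takes 1/80.
Yori is living and takes 1/80.
Kaede is living and takes 1/80.
Midori is living and takes 1/20.
Noboru is living and takes 1/10.
Reiko predeceased; the 1/10 allotted to Reiko's branch passes to Reiko's issue by representation.
The 1/10 is divided into 3 equal shares of 1/30 among Akira, Umeko, Daichi.
Akira is living and takes 1/30.
Umeko is living and takes 1/30.
Daichi is living and takes 1/30.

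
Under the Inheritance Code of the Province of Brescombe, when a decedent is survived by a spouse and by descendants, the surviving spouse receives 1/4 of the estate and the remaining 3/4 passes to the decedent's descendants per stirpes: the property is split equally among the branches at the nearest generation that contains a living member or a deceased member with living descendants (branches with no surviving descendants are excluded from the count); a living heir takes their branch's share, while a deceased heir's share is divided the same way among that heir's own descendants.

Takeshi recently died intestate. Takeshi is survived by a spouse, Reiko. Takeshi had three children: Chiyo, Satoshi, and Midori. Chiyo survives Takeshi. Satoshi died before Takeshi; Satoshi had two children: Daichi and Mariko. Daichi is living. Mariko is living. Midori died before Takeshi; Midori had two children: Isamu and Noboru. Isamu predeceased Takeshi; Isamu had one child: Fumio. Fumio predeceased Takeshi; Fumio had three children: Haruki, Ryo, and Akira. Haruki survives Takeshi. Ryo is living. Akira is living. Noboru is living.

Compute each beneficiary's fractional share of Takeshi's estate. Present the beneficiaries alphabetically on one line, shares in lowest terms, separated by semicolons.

Reiko, as surviving spouse, takes 1/4.
The remaining 3/4 passes to Takeshi's descendants per stirpes.
The 3/4 is divided into 3 equal shares of 1/4 among Chiyo, Satoshi, Midori.
Chiyo is living and takes 1/4.
Satoshi predeceased; the 1/4 allotted to Satoshi's branch passes to Satoshi's issue by representation.
The 1/4 is divided into 2 equal shares of 1/8 among Daichi, Mariko.
Daichi is living and takes 1/8.
Mariko is living and takes 1/8.
Midori predeceased; the 1/4 allotted to Midori's branch passes to Midori's issue by representation.
The 1/4 is divided into 2 equal shares of 1/8 among Isamu, Noboru.
Isamu predeceased; the 1/8 allotted to Isamu's branch passes to Isamu's issue by representation.
Fumio's line is the sole branch at this level, so the full 1/8 passes to Fumio's issue by representation.
The 1/8 is divided into 3 equal shares of 1/24 among Haruki, Ryo, Akira.
Haruki is living and takes 1/24.
Ryo is living and takes 1/24.
Akira is living and takes 1/24.
Noboru is living and takes 1/8.

Akira 1/24; Chiyo 1/4; Daichi 1/8; Haruki 1/24; Mariko 1/8; Noboru 1/8; Reiko 1/4; Ryo 1/24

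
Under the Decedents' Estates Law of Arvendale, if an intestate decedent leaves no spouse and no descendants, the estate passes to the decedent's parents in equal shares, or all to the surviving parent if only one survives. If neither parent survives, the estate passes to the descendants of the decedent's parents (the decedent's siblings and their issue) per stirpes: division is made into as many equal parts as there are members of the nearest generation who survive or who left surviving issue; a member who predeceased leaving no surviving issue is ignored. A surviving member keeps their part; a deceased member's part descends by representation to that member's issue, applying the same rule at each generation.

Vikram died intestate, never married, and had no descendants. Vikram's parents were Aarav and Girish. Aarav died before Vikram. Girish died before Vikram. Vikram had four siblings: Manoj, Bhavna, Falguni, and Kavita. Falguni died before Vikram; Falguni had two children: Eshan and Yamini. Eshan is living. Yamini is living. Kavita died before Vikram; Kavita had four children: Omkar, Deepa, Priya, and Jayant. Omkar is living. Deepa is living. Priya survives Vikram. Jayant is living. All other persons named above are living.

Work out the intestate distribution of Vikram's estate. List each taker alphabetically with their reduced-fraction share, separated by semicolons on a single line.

Neither parent survives and there are no descendants, so the estate passes to Vikram's siblings and their issue per stirpes.
The estate is divided into 4 equal shares of 1/4 among Manoj, Bhavna, Falguni, Kavita.
Manoj is living and takes 1/4.
Bhavna is living and takes 1/4.
Falguni predeceased; the 1/4 allotted to Falguni's branch passes to Falguni's issue by representation.
The 1/4 is divided into 2 equal shares of 1/8 among Eshan, Yamini.
Eshan is living and takes 1/8.
Yamini is living and takes 1/8.
Kavita predeceased; the 1/4 allotted to Kavita's branch passes to Kavita's issue by representation.
The 1/4 is divided into 4 equal shares of 1/16 among Omkar, Deepa, Priya, Jayant.
Omkar is living and takes 1/16.
Deepa is living and takes 1/16.
Priya is living and takes 1/16.
Jayant is living and takes 1/16.

Bhavna 1/4; Deepa 1/16; Eshan 1/8; Jayant 1/16; Manoj 1/4; Omkar 1/16; Priya 1/16; Yamini 1/8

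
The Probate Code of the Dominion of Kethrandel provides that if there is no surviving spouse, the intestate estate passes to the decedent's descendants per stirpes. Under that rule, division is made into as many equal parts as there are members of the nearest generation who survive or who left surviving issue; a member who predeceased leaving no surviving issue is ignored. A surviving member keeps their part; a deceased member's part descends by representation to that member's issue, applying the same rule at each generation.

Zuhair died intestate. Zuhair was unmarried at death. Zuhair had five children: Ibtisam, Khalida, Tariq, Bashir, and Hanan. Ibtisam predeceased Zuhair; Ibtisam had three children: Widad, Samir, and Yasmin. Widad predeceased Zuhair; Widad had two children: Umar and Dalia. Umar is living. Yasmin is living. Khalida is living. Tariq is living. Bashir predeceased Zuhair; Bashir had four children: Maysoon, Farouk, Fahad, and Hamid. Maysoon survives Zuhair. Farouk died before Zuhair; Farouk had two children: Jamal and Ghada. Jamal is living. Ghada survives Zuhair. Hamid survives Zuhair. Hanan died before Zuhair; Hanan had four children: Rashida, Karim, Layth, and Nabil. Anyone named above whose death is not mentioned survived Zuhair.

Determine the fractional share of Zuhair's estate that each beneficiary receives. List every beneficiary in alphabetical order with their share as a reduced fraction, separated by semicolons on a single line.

Dalia 1/30; Fahad 1/20; Ghada 1/40; Hamid 1/20; Jamal 1/40; Karim 1/20; Khalida 1/5; Layth 1/20; Maysoon 1/20; Nabil 1/20; Rashida 1/20; Samir 1/15; Tariq 1/5; Umar 1/30; Yasmin 1/15

There is no surviving spouse, so the entire estate passes to Zuhair's descendants per stirpes.
The estate is divided into 5 equal shares of 1/5 among Ibtisam, Khalida, Tariq, Bashir, Hanan.
Ibtisam predeceased; the 1/5 allotted to Ibtisam's branch passes to Ibtisam's issue by representation.
The 1/5 is divided into 3 equal shares of 1/15 among Widad, Samir, Yasmin.
Widad predeceased; the 1/15 allotted to Widad's branch passes to Widad's issue by representation.
The 1/15 is divided into 2 equal shares of 1/30 among Umar, Dalia.
Umar is living and takes 1/30.
Dalia is living and takes 1/30.
Samir is living and takes 1/15.
Yasmin is living and takes 1/15.
Khalida is living and takes 1/5.
Tariq is living and takes 1/5.
Bashir predeceased; the 1/5 allotted to Bashir's branch passes to Bashir's issue by representation.
The 1/5 is divided into 4 equal shares of 1/20 among Maysoon, Farouk, Fahad, Hamid.
Maysoon is living and takes 1/20.
Farouk predeceased; the 1/20 allotted to Farouk's branch passes to Farouk's issue by representation.
The 1/20 is divided into 2 equal shares of 1/40 among Jamal, Ghada.
Jamal is living and takes 1/40.
Ghada is living and takes 1/40.
Fahad is living and takes 1/20.
Hamid is living and takes 1/20.
Hanan predeceased; the 1/5 allotted to Hanan's branch passes to Hanan's issue by representation.
The 1/5 is divided into 4 equal shares of 1/20 among Rashida, Karim, Layth, Nabil.
Rashida is living and takes 1/20.
Karim is living and takes 1/20.
Layth is living and takes 1/20.
Nabil is living and takes 1/20.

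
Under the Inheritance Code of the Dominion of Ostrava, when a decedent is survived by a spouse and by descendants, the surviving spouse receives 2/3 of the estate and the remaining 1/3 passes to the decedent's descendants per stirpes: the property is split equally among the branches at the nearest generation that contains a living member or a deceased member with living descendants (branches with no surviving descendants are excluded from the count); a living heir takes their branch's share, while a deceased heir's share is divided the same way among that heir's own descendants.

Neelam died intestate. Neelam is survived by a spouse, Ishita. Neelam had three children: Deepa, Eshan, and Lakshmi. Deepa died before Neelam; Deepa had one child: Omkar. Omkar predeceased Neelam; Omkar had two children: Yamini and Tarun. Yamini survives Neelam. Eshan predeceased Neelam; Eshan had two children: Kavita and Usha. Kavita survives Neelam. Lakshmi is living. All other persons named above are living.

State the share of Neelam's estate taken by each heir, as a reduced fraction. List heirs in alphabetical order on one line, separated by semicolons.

Ishita 2/3; Kavita 1/18; Lakshmi 1/9; Tarun 1/18; Usha 1/18; Yamini 1/18

Ishita, as surviving spouse, takes 2/3.
The remaining 1/3 passes to Neelam's descendants per stirpes.
The 1/3 is divided into 3 equal shares of 1/9 among Deepa, Eshan, Lakshmi.
Deepa predeceased; the 1/9 allotted to Deepa's branch passes to Deepa's issue by representation.
Omkar's line is the sole branch at this level, so the full 1/9 passes to Omkar's issue by representation.
The 1/9 is divided into 2 equal shares of 1/18 among Yamini, Tarun.
Yamini is living and takes 1/18.
Tarun is living and takes 1/18.
Eshan predeceased; the 1/9 allotted to Eshan's branch passes to Eshan's issue by representation.
The 1/9 is divided into 2 equal shares of 1/18 among Kavita, Usha.
Kavita is living and takes 1/18.
Usha is living and takes 1/18.
Lakshmi is living and takes 1/9.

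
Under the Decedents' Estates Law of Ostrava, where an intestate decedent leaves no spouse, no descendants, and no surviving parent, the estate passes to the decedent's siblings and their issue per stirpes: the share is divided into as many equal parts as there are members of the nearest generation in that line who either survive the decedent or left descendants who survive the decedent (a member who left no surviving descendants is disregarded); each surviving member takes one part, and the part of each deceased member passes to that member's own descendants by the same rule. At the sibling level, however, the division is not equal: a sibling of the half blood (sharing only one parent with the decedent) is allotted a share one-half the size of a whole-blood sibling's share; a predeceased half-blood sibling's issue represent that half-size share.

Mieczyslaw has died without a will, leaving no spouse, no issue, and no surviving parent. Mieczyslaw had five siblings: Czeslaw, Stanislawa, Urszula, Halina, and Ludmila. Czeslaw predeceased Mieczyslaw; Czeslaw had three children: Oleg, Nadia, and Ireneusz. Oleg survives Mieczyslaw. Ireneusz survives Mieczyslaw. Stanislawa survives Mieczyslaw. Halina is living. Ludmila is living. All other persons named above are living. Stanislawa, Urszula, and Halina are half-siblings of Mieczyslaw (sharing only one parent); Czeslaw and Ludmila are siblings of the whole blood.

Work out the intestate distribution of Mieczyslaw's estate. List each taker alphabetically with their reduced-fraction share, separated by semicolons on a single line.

Halina 1/7; Ireneusz 2/21; Ludmila 2/7; Nadia 2/21; Oleg 2/21; Stanislawa 1/7; Urszula 1/7

No spouse, descendants, or parent survives, so the estate passes to Mieczyslaw's siblings per stirpes.
Half-blood siblings count for one-half the weight of whole-blood siblings at the initial division.
Dividing 1 in proportion to weights (total weight 7/2): Czeslaw (weight 1) → 2/7; Stanislawa (weight 1/2) → 1/7; Urszula (weight 1/2) → 1/7; Halina (weight 1/2) → 1/7; Ludmila (weight 1) → 2/7.
Czeslaw predeceased; the 2/7 allotted to Czeslaw's branch passes to Czeslaw's issue by representation.
The 2/7 is divided into 3 equal shares of 2/21 among Oleg, Nadia, Ireneusz.
Oleg is living and takes 2/21.
Nadia is living and takes 2/21.
Ireneusz is living and takes 2/21.
Stanislawa is living and takes 1/7.
Urszula is living and takes 1/7.
Halina is living and takes 1/7.
Ludmila is living and takes 2/7.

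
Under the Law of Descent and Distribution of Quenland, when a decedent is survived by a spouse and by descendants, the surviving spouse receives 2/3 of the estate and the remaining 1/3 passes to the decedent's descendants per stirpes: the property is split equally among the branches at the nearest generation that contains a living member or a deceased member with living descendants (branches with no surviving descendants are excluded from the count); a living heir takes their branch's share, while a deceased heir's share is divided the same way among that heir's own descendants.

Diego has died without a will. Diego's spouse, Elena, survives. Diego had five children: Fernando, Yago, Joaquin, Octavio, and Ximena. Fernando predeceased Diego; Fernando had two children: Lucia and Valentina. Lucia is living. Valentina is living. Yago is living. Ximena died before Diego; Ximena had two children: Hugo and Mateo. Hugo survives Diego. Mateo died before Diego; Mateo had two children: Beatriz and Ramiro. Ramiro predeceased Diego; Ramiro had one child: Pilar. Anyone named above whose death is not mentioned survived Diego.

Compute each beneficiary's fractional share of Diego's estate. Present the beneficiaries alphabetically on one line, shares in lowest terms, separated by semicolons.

Elena, as surviving spouse, takes 2/3.
The remaining 1/3 passes to Diego's descendants per stirpes.
The 1/3 is divided into 5 equal shares of 1/15 among Fernando, Yago, Joaquin, Octavio, Ximena.
Fernando predeceased; the 1/15 allotted to Fernando's branch passes to Fernando's issue by representation.
The 1/15 is divided into 2 equal shares of 1/30 among Lucia, Valentina.
Lucia is living and takes 1/30.
Valentina is living and takes 1/30.
Yago is living and takes 1/15.
Joaquin is living and takes 1/15.
Octavio is living and takes 1/15.
Ximena predeceased; the 1/15 allotted to Ximena's branch passes to Ximena's issue by representation.
The 1/15 is divided into 2 equal shares of 1/30 among Hugo, Mateo.
Hugo is living and takes 1/30.
Mateo predeceased; the 1/30 allotted to Mateo's branch passes to Mateo's issue by representation.
The 1/30 is divided into 2 equal shares of 1/60 among Beatriz, Ramiro.
Beatriz is living and takes 1/60.
Ramiro predeceased; the 1/60 allotted to Ramiro's branch passes to Ramiro's issue by representation.
Pilar is the sole taker at this level and receives the full 1/60.

Beatriz 1/60; Elena 2/3; Hugo 1/30; Joaquin 1/15; Lucia 1/30; Octavio 1/15; Pilar 1/60; Valentina 1/30; Yago 1/15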